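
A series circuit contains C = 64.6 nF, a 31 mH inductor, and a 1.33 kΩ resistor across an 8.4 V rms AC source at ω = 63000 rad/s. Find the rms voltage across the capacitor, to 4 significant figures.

X_L = ωL = 1953 Ω
X_C = 1/(ωC) = 245.7 Ω
Net reactance X = X_L − X_C = 1707 Ω
Z = 1330 + j1707 Ω
|Z| = √(1330² + 1707²) = 2164 Ω
I = V/|Z| = 3.881 mA
V_C = I·|Z_C| = 0.003881 × 245.7 = 0.9537 V

0.9537 V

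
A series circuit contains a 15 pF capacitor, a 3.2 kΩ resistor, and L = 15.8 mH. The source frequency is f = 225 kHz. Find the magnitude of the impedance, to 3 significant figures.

ω = 2πf = 1.414e+06 rad/s
X_L = ωL = 22300 Ω
X_C = 1/(ωC) = 47200 Ω
Net reactance X = X_L − X_C = -24800 Ω
Z = 3200 − j24800 Ω
|Z| = √(3200² + 24800²) = 25000 Ω

25000 Ω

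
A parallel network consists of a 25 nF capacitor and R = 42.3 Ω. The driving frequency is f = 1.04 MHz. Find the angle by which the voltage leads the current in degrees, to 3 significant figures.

ω = 2πf = 6.535e+06 rad/s
X_C = 1/(ωC) = 6.12 Ω
Parallel: admittances add. Y = 1/R + jωC
Y = (0.0236 + j0.163) S
|Y| = 0.165 S → |Z| = 1/|Y| = 6.06 Ω, ∠Z = −∠Y = -81.8°

-81.8°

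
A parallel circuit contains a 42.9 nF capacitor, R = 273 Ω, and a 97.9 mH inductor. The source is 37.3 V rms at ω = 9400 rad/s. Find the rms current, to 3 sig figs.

X_L = ωL = 920 Ω
X_C = 1/(ωC) = 2480 Ω
Parallel: admittances add. Y = 1/R + 1/(jωL) + jωC
Y = (0.00366 − j0.000683) S
|Y| = 0.00373 S → |Z| = 1/|Y| = 268 Ω, ∠Z = −∠Y = 10.6°
I = V/|Z| = 37.3/268 = 139 mA

139 mA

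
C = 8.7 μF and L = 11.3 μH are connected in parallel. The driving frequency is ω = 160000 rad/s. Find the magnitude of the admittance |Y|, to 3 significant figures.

839 mS

X_L = ωL = 1.81 Ω
X_C = 1/(ωC) = 0.718 Ω
Parallel: admittances add. Y = 1/(jωL) + jωC
Y = (0 + j0.839) S
|Y| = 0.839 S → |Z| = 1/|Y| = 1.19 Ω, ∠Z = −∠Y = -90.0°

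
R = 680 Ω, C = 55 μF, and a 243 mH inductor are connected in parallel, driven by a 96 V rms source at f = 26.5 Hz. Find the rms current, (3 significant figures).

1.50 A

ω = 2πf = 166.5 rad/s
X_L = ωL = 40.5 Ω
X_C = 1/(ωC) = 109 Ω
Parallel: admittances add. Y = 1/R + 1/(jωL) + jωC
Y = (0.00147 − j0.0156) S
|Y| = 0.0156 S → |Z| = 1/|Y| = 64.0 Ω, ∠Z = −∠Y = 84.6°
I = V/|Z| = 96/64.0 = 1.50 A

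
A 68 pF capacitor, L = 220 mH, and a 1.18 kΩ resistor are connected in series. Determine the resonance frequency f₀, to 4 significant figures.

ω₀ = 1/√(LC) = 1/√(0.22 × 6.8e-11) = 258500 rad/s
f₀ = ω₀/(2π) = 41.15 kHz

41.15 kHz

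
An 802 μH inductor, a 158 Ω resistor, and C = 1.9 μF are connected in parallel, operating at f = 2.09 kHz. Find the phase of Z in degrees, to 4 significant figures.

ω = 2πf = 13130 rad/s
X_L = ωL = 10.53 Ω
X_C = 1/(ωC) = 40.08 Ω
Parallel: admittances add. Y = 1/R + 1/(jωL) + jωC
Y = (0.006329 − j0.07000) S
|Y| = 0.07029 S → |Z| = 1/|Y| = 14.23 Ω, ∠Z = −∠Y = 84.83°

84.83°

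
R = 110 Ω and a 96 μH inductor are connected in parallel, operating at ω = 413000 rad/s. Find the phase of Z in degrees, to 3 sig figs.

X_L = ωL = 39.6 Ω
Parallel: admittances add. Y = 1/R + 1/(jωL)
Y = (0.00909 − j0.0252) S
|Y| = 0.0268 S → |Z| = 1/|Y| = 37.3 Ω, ∠Z = −∠Y = 70.2°

70.2°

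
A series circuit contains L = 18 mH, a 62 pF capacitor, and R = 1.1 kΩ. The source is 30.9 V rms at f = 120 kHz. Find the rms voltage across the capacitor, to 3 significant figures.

ω = 2πf = 754000 rad/s
X_L = ωL = 13600 Ω
X_C = 1/(ωC) = 21400 Ω
Net reactance X = X_L − X_C = -7820 Ω
Z = 1100 − j7820 Ω
|Z| = √(1100² + 7820²) = 7900 Ω
I = V/|Z| = 3.91 mA
V_C = I·|Z_C| = 0.00391 × 21400 = 83.7 V

83.7 V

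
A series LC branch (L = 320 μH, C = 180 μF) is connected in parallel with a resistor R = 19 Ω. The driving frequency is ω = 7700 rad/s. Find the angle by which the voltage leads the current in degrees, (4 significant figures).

X_L = ωL = 2.464 Ω
X_C = 1/(ωC) = 0.7215 Ω
Branch 1: Z₁ = R = 19.00 Ω
Branch 2 (series LC): Z₂ = j(X_L − X_C) = j1.742 Ω
Parallel: Z = Z₁Z₂/(Z₁+Z₂), |Z| = 1.735 Ω, ∠Z = 84.76°

84.76°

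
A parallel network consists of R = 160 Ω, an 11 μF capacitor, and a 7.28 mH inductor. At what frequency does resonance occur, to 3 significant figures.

ω₀ = 1/√(LC) = 1/√(0.00728 × 1.1e-05) = 3534 rad/s
f₀ = ω₀/(2π) = 562 Hz

562 Hz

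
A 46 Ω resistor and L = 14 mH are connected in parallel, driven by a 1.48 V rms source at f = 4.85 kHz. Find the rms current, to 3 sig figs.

ω = 2πf = 30470 rad/s
X_L = ωL = 427 Ω
Parallel: admittances add. Y = 1/R + 1/(jωL)
Y = (0.0217 − j0.00234) S
|Y| = 0.0219 S → |Z| = 1/|Y| = 45.7 Ω, ∠Z = −∠Y = 6.15°
I = V/|Z| = 1.48/45.7 = 32.4 mA

32.4 mA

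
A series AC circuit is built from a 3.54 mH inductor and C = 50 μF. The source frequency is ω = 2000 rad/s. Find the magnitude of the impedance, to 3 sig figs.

2.92 Ω

X_L = ωL = 7.08 Ω
X_C = 1/(ωC) = 10.0 Ω
Net reactance X = X_L − X_C = -2.92 Ω
Z = − j2.92 Ω
|Z| = √(0² + 2.92²) = 2.92 Ω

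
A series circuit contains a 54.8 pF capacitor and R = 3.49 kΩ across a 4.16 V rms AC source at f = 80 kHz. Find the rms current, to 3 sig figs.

114 μA

ω = 2πf = 502700 rad/s
X_C = 1/(ωC) = 36300 Ω
Z = 3490 − j36300 Ω
|Z| = √(3490² + 36300²) = 36500 Ω
I = V/|Z| = 4.16/36500 = 114 μA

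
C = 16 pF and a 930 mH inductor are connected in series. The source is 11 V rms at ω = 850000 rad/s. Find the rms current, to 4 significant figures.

15.34 μA

X_L = ωL = 790500 Ω
X_C = 1/(ωC) = 73530 Ω
Net reactance X = X_L − X_C = 717000 Ω
Z = j717000 Ω
|Z| = √(0² + 717000²) = 717000 Ω
I = V/|Z| = 11/717000 = 15.34 μA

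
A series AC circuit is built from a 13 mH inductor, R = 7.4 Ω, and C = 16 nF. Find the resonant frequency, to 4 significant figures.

11.04 kHz

ω₀ = 1/√(LC) = 1/√(0.013 × 1.6e-08) = 69340 rad/s
f₀ = ω₀/(2π) = 11.04 kHz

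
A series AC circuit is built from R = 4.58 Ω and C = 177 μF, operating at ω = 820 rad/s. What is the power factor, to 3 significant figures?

X_C = 1/(ωC) = 6.89 Ω
Z = 4.58 − j6.89 Ω
|Z| = √(4.58² + 6.89²) = 8.27 Ω
∠Z = arctan(-6.89/4.58) = -56.4°
cos φ = cos(-56.4°) = 0.554

0.554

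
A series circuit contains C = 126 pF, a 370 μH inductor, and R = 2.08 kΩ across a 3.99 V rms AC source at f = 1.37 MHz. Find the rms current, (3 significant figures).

1.30 mA

ω = 2πf = 8.608e+06 rad/s
X_L = ωL = 3180 Ω
X_C = 1/(ωC) = 922 Ω
Net reactance X = X_L − X_C = 2260 Ω
Z = 2080 + j2260 Ω
|Z| = √(2080² + 2260²) = 3070 Ω
I = V/|Z| = 3.99/3070 = 1.30 mA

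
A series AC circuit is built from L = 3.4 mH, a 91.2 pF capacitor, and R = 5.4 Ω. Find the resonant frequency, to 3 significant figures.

ω₀ = 1/√(LC) = 1/√(0.0034 × 9.12e-11) = 1.796e+06 rad/s
f₀ = ω₀/(2π) = 286 kHz

286 kHz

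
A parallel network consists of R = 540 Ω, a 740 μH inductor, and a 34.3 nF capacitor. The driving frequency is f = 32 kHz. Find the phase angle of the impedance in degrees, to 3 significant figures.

ω = 2πf = 201100 rad/s
X_L = ωL = 149 Ω
X_C = 1/(ωC) = 145 Ω
Parallel: admittances add. Y = 1/R + 1/(jωL) + jωC
Y = (0.00185 + j0.000175) S
|Y| = 0.00186 S → |Z| = 1/|Y| = 538 Ω, ∠Z = −∠Y = -5.41°

-5.41°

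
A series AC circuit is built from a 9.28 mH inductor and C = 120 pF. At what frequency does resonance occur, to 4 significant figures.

150.8 kHz

ω₀ = 1/√(LC) = 1/√(0.00928 × 1.2e-10) = 947600 rad/s
f₀ = ω₀/(2π) = 150.8 kHz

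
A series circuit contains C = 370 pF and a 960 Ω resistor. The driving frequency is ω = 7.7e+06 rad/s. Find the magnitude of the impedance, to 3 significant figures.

X_C = 1/(ωC) = 351 Ω
Z = 960 − j351 Ω
|Z| = √(960² + 351²) = 1020 Ω

1020 Ω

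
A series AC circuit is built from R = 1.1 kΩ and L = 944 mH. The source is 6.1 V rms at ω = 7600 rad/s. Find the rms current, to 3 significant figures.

X_L = ωL = 7170 Ω
Z = 1100 + j7170 Ω
|Z| = √(1100² + 7170²) = 7260 Ω
I = V/|Z| = 6.1/7260 = 840 μA

840 μA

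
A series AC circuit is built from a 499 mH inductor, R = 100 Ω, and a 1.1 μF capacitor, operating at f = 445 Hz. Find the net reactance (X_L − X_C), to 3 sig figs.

1070 Ω

ω = 2πf = 2796 rad/s
X_L = ωL = 1400 Ω
X_C = 1/(ωC) = 325 Ω
X = 1400 − 325 = 1070 Ω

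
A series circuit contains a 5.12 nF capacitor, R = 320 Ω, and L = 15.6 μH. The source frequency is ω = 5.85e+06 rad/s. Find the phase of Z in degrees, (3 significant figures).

10.3°

X_L = ωL = 91.3 Ω
X_C = 1/(ωC) = 33.4 Ω
Net reactance X = X_L − X_C = 57.9 Ω
Z = 320 + j57.9 Ω
|Z| = √(320² + 57.9²) = 325 Ω
∠Z = arctan(57.9/320) = 10.3°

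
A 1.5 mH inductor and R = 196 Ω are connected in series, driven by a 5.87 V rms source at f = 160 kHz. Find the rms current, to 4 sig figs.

3.860 mA

ω = 2πf = 1.005e+06 rad/s
X_L = ωL = 1508 Ω
Z = 196.0 + j1508 Ω
|Z| = √(196.0² + 1508²) = 1521 Ω
I = V/|Z| = 5.87/1521 = 3.860 mA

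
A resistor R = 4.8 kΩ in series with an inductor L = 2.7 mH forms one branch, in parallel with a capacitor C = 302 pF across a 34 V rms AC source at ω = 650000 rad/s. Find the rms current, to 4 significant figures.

7.636 mA

X_L = ωL = 1755 Ω
X_C = 1/(ωC) = 5094 Ω
Branch 1 (R+jX_L): Z₁ = 4800 + j1755 Ω, |Z₁| = 5111 Ω
Branch 2 (−jX_C): Z₂ = −j5094 Ω
Parallel: Z = Z₁Z₂/(Z₁+Z₂), |Z| = 4453 Ω, ∠Z = -35.09°
I = V/|Z| = 34/4453 = 7.636 mA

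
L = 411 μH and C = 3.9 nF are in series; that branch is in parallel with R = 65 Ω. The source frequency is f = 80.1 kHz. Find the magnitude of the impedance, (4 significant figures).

63.55 Ω

ω = 2πf = 503300 rad/s
X_L = ωL = 206.8 Ω
X_C = 1/(ωC) = 509.5 Ω
Branch 1: Z₁ = R = 65.00 Ω
Branch 2 (series LC): Z₂ = j(X_L − X_C) = −j302.6 Ω
Parallel: Z = Z₁Z₂/(Z₁+Z₂), |Z| = 63.55 Ω, ∠Z = -12.12°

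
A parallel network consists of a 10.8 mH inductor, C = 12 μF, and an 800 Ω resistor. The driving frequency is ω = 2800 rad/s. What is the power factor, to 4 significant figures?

0.9203

X_L = ωL = 30.24 Ω
X_C = 1/(ωC) = 29.76 Ω
Parallel: admittances add. Y = 1/R + 1/(jωL) + jωC
Y = (0.001250 + j0.0005312) S
|Y| = 0.001358 S → |Z| = 1/|Y| = 736.3 Ω, ∠Z = −∠Y = -23.02°
cos φ = cos(-23.02°) = 0.9203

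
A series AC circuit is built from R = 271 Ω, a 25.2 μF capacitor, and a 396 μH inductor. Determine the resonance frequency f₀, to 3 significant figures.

1.59 kHz

ω₀ = 1/√(LC) = 1/√(0.000396 × 2.52e-05) = 10010 rad/s
f₀ = ω₀/(2π) = 1.59 kHz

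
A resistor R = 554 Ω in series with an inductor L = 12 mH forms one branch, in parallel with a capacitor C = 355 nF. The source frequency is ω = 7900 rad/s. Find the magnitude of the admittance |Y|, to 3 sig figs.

3.06 mS

X_L = ωL = 94.8 Ω
X_C = 1/(ωC) = 357 Ω
Branch 1 (R+jX_L): Z₁ = 554 + j94.8 Ω, |Z₁| = 562 Ω
Branch 2 (−jX_C): Z₂ = −j357 Ω
Parallel: Z = Z₁Z₂/(Z₁+Z₂), |Z| = 327 Ω, ∠Z = -55.0°
|Y| = 1/|Z| = 3.06 mS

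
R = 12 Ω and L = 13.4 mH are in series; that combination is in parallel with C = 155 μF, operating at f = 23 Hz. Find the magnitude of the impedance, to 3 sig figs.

ω = 2πf = 144.5 rad/s
X_L = ωL = 1.94 Ω
X_C = 1/(ωC) = 44.6 Ω
Branch 1 (R+jX_L): Z₁ = 12.0 + j1.94 Ω, |Z₁| = 12.2 Ω
Branch 2 (−jX_C): Z₂ = −j44.6 Ω
Parallel: Z = Z₁Z₂/(Z₁+Z₂), |Z| = 12.2 Ω, ∠Z = -6.53°

12.2 Ω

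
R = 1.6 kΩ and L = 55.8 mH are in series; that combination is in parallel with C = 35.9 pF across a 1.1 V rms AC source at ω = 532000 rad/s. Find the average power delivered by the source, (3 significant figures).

X_L = ωL = 29700 Ω
X_C = 1/(ωC) = 52400 Ω
Branch 1 (R+jX_L): Z₁ = 1600 + j29700 Ω, |Z₁| = 29700 Ω
Branch 2 (−jX_C): Z₂ = −j52400 Ω
Parallel: Z = Z₁Z₂/(Z₁+Z₂), |Z| = 68500 Ω, ∠Z = 82.9°
I = V/|Z| = 16.1 μA
P = VI cos φ = 1.1 × 1.61e-05 × cos(82.9°) = 2.19 μW

2.19 μW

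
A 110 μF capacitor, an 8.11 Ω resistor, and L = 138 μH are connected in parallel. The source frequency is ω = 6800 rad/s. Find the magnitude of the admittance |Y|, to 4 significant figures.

X_L = ωL = 0.9384 Ω
X_C = 1/(ωC) = 1.337 Ω
Parallel: admittances add. Y = 1/R + 1/(jωL) + jωC
Y = (0.1233 − j0.3176) S
|Y| = 0.3407 S → |Z| = 1/|Y| = 2.935 Ω, ∠Z = −∠Y = 68.78°

340.7 mS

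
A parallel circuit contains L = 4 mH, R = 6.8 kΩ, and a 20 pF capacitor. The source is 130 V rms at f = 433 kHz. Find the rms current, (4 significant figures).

ω = 2πf = 2.721e+06 rad/s
X_L = ωL = 10880 Ω
X_C = 1/(ωC) = 18380 Ω
Parallel: admittances add. Y = 1/R + 1/(jωL) + jωC
Y = (0.0001471 − j3.748e-05) S
|Y| = 0.0001518 S → |Z| = 1/|Y| = 6589 Ω, ∠Z = −∠Y = 14.30°
I = V/|Z| = 130/6589 = 19.73 mA

19.73 mA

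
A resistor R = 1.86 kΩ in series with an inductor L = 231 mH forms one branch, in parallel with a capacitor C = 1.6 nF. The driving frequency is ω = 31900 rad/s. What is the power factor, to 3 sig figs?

0.388

X_L = ωL = 7370 Ω
X_C = 1/(ωC) = 19600 Ω
Branch 1 (R+jX_L): Z₁ = 1860 + j7370 Ω, |Z₁| = 7600 Ω
Branch 2 (−jX_C): Z₂ = −j19600 Ω
Parallel: Z = Z₁Z₂/(Z₁+Z₂), |Z| = 12000 Ω, ∠Z = 67.2°
cos φ = cos(67.2°) = 0.388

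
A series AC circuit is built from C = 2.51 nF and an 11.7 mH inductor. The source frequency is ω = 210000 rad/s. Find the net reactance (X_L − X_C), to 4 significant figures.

559.8 Ω

X_L = ωL = 2457 Ω
X_C = 1/(ωC) = 1897 Ω
X = 2457 − 1897 = 559.8 Ω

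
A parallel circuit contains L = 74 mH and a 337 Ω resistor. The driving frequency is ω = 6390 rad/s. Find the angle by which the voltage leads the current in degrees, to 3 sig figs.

35.5°

X_L = ωL = 473 Ω
Parallel: admittances add. Y = 1/R + 1/(jωL)
Y = (0.00297 − j0.00211) S
|Y| = 0.00364 S → |Z| = 1/|Y| = 274 Ω, ∠Z = −∠Y = 35.5°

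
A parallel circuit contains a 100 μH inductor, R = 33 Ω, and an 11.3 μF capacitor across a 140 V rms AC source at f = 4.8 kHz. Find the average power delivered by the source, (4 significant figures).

ω = 2πf = 30160 rad/s
X_L = ωL = 3.016 Ω
X_C = 1/(ωC) = 2.934 Ω
Parallel: admittances add. Y = 1/R + 1/(jωL) + jωC
Y = (0.03030 + j0.009227) S
|Y| = 0.03168 S → |Z| = 1/|Y| = 31.57 Ω, ∠Z = −∠Y = -16.94°
I = V/|Z| = 4.435 A
P = VI cos φ = 140 × 4.435 × cos(-16.94°) = 593.9 W

593.9 W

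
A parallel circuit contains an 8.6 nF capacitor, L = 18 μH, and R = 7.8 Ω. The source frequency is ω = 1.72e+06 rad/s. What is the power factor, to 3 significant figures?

0.991

X_L = ωL = 31.0 Ω
X_C = 1/(ωC) = 67.6 Ω
Parallel: admittances add. Y = 1/R + 1/(jωL) + jωC
Y = (0.128 − j0.0175) S
|Y| = 0.129 S → |Z| = 1/|Y| = 7.73 Ω, ∠Z = −∠Y = 7.78°
cos φ = cos(7.78°) = 0.991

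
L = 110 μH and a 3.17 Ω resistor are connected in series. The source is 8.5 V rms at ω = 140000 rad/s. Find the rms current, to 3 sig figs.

541 mA

X_L = ωL = 15.4 Ω
Z = 3.17 + j15.4 Ω
|Z| = √(3.17² + 15.4²) = 15.7 Ω
I = V/|Z| = 8.5/15.7 = 541 mA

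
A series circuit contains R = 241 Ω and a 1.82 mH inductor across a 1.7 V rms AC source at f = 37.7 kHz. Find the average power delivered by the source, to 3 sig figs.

ω = 2πf = 236900 rad/s
X_L = ωL = 431 Ω
Z = 241 + j431 Ω
|Z| = √(241² + 431²) = 494 Ω
∠Z = arctan(431/241) = 60.8°
I = V/|Z| = 3.44 mA
P = VI cos φ = 1.7 × 0.00344 × cos(60.8°) = 2.86 mW

2.86 mW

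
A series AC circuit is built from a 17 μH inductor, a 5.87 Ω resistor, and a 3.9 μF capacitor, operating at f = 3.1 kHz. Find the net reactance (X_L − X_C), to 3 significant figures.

ω = 2πf = 19480 rad/s
X_L = ωL = 0.331 Ω
X_C = 1/(ωC) = 13.2 Ω
X = 0.331 − 13.2 = -12.8 Ω

-12.8 Ω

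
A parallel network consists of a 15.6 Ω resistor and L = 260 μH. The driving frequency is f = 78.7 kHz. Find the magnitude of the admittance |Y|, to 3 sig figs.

64.6 mS

ω = 2πf = 494500 rad/s
X_L = ωL = 129 Ω
Parallel: admittances add. Y = 1/R + 1/(jωL)
Y = (0.0641 − j0.00778) S
|Y| = 0.0646 S → |Z| = 1/|Y| = 15.5 Ω, ∠Z = −∠Y = 6.92°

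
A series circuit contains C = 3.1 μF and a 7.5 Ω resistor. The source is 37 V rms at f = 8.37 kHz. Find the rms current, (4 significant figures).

ω = 2πf = 52590 rad/s
X_C = 1/(ωC) = 6.134 Ω
Z = 7.500 − j6.134 Ω
|Z| = √(7.500² + 6.134²) = 9.689 Ω
I = V/|Z| = 37/9.689 = 3.819 A

3.819 A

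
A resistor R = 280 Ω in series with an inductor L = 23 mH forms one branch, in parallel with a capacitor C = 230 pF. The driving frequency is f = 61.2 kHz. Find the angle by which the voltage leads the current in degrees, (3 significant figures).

ω = 2πf = 384500 rad/s
X_L = ωL = 8840 Ω
X_C = 1/(ωC) = 11300 Ω
Branch 1 (R+jX_L): Z₁ = 280 + j8840 Ω, |Z₁| = 8850 Ω
Branch 2 (−jX_C): Z₂ = −j11300 Ω
Parallel: Z = Z₁Z₂/(Z₁+Z₂), |Z| = 40400 Ω, ∠Z = 81.7°

81.7°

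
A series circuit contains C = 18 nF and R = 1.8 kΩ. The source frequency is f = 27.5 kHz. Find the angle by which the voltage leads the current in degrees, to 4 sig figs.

ω = 2πf = 172800 rad/s
X_C = 1/(ωC) = 321.5 Ω
Z = 1800 − j321.5 Ω
|Z| = √(1800² + 321.5²) = 1828 Ω
∠Z = arctan(-321.5/1800) = -10.13°

-10.13°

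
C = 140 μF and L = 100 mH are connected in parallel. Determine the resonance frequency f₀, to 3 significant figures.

ω₀ = 1/√(LC) = 1/√(0.1 × 0.00014) = 267.3 rad/s
f₀ = ω₀/(2π) = 42.5 Hz

42.5 Hz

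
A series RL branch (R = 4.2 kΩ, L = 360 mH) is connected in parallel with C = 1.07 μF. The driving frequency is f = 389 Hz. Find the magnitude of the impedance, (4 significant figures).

388.0 Ω

ω = 2πf = 2444 rad/s
X_L = ωL = 879.9 Ω
X_C = 1/(ωC) = 382.4 Ω
Branch 1 (R+jX_L): Z₁ = 4200 + j879.9 Ω, |Z₁| = 4291 Ω
Branch 2 (−jX_C): Z₂ = −j382.4 Ω
Parallel: Z = Z₁Z₂/(Z₁+Z₂), |Z| = 388.0 Ω, ∠Z = -84.92°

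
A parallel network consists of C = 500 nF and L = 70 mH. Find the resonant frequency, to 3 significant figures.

ω₀ = 1/√(LC) = 1/√(0.07 × 5e-07) = 5345 rad/s
f₀ = ω₀/(2π) = 851 Hz

851 Hz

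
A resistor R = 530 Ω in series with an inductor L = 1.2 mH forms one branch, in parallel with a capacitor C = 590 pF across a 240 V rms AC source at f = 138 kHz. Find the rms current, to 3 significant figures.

ω = 2πf = 867100 rad/s
X_L = ωL = 1040 Ω
X_C = 1/(ωC) = 1950 Ω
Branch 1 (R+jX_L): Z₁ = 530 + j1040 Ω, |Z₁| = 1170 Ω
Branch 2 (−jX_C): Z₂ = −j1950 Ω
Parallel: Z = Z₁Z₂/(Z₁+Z₂), |Z| = 2160 Ω, ∠Z = 32.9°
I = V/|Z| = 240/2160 = 111 mA

111 mA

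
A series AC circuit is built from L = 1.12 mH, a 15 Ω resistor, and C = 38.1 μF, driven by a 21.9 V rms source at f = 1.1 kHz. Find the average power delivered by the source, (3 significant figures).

29.9 W

ω = 2πf = 6912 rad/s
X_L = ωL = 7.74 Ω
X_C = 1/(ωC) = 3.80 Ω
Net reactance X = X_L − X_C = 3.94 Ω
Z = 15.0 + j3.94 Ω
|Z| = √(15.0² + 3.94²) = 15.5 Ω
∠Z = arctan(3.94/15.0) = 14.7°
I = V/|Z| = 1.41 A
P = VI cos φ = 21.9 × 1.41 × cos(14.7°) = 29.9 W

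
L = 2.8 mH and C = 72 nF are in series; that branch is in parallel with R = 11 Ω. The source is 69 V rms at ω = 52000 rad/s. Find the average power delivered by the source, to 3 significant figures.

X_L = ωL = 146 Ω
X_C = 1/(ωC) = 267 Ω
Branch 1: Z₁ = R = 11.0 Ω
Branch 2 (series LC): Z₂ = j(X_L − X_C) = −j121 Ω
Parallel: Z = Z₁Z₂/(Z₁+Z₂), |Z| = 11.0 Ω, ∠Z = -5.17°
I = V/|Z| = 6.30 A
P = VI cos φ = 69 × 6.30 × cos(-5.17°) = 433 W

433 W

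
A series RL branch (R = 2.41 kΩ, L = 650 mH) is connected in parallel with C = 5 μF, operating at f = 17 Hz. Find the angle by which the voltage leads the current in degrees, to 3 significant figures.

ω = 2πf = 106.8 rad/s
X_L = ωL = 69.4 Ω
X_C = 1/(ωC) = 1870 Ω
Branch 1 (R+jX_L): Z₁ = 2410 + j69.4 Ω, |Z₁| = 2410 Ω
Branch 2 (−jX_C): Z₂ = −j1870 Ω
Parallel: Z = Z₁Z₂/(Z₁+Z₂), |Z| = 1500 Ω, ∠Z = -51.5°

-51.5°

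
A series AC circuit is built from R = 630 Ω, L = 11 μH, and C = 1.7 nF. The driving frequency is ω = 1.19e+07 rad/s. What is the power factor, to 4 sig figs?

X_L = ωL = 130.9 Ω
X_C = 1/(ωC) = 49.43 Ω
Net reactance X = X_L − X_C = 81.47 Ω
Z = 630.0 + j81.47 Ω
|Z| = √(630.0² + 81.47²) = 635.2 Ω
∠Z = arctan(81.47/630.0) = 7.368°
cos φ = cos(7.368°) = 0.9917

0.9917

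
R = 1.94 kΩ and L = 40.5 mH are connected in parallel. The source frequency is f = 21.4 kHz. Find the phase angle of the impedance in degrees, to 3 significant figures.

ω = 2πf = 134500 rad/s
X_L = ωL = 5450 Ω
Parallel: admittances add. Y = 1/R + 1/(jωL)
Y = (0.000515 − j0.000184) S
|Y| = 0.000547 S → |Z| = 1/|Y| = 1830 Ω, ∠Z = −∠Y = 19.6°

19.6°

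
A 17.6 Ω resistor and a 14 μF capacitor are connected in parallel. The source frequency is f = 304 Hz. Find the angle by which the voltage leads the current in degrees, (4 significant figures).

-25.20°

ω = 2πf = 1910 rad/s
X_C = 1/(ωC) = 37.40 Ω
Parallel: admittances add. Y = 1/R + jωC
Y = (0.05682 + j0.02674) S
|Y| = 0.06280 S → |Z| = 1/|Y| = 15.92 Ω, ∠Z = −∠Y = -25.20°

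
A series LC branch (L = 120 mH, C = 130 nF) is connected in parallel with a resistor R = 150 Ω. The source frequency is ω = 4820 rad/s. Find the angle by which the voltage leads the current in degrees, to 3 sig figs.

X_L = ωL = 578 Ω
X_C = 1/(ωC) = 1600 Ω
Branch 1: Z₁ = R = 150 Ω
Branch 2 (series LC): Z₂ = j(X_L − X_C) = −j1020 Ω
Parallel: Z = Z₁Z₂/(Z₁+Z₂), |Z| = 148 Ω, ∠Z = -8.39°

-8.39°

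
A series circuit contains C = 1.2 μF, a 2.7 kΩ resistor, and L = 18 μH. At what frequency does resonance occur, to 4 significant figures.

ω₀ = 1/√(LC) = 1/√(1.8e-05 × 1.2e-06) = 215200 rad/s
f₀ = ω₀/(2π) = 34.24 kHz

34.24 kHz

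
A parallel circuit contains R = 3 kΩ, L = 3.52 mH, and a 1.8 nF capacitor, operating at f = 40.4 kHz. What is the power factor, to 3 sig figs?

0.450

ω = 2πf = 253800 rad/s
X_L = ωL = 894 Ω
X_C = 1/(ωC) = 2190 Ω
Parallel: admittances add. Y = 1/R + 1/(jωL) + jωC
Y = (0.000333 − j0.000662) S
|Y| = 0.000741 S → |Z| = 1/|Y| = 1350 Ω, ∠Z = −∠Y = 63.3°
cos φ = cos(63.3°) = 0.450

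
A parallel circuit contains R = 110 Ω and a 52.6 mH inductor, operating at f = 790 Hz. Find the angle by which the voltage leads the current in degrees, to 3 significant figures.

22.8°

ω = 2πf = 4964 rad/s
X_L = ωL = 261 Ω
Parallel: admittances add. Y = 1/R + 1/(jωL)
Y = (0.00909 − j0.00383) S
|Y| = 0.00986 S → |Z| = 1/|Y| = 101 Ω, ∠Z = −∠Y = 22.8°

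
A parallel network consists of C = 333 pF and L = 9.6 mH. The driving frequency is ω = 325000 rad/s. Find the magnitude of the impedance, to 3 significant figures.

X_L = ωL = 3120 Ω
X_C = 1/(ωC) = 9240 Ω
Parallel: admittances add. Y = 1/(jωL) + jωC
Y = (0 − j0.000212) S
|Y| = 0.000212 S → |Z| = 1/|Y| = 4710 Ω, ∠Z = −∠Y = 90.0°

4710 Ω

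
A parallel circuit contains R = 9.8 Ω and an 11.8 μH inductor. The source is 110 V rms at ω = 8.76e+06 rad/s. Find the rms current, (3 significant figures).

11.3 A

X_L = ωL = 103 Ω
Parallel: admittances add. Y = 1/R + 1/(jωL)
Y = (0.102 − j0.00967) S
|Y| = 0.102 S → |Z| = 1/|Y| = 9.76 Ω, ∠Z = −∠Y = 5.42°
I = V/|Z| = 110/9.76 = 11.3 A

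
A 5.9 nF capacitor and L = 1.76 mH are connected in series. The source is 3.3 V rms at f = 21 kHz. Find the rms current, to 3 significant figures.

3.14 mA

ω = 2πf = 131900 rad/s
X_L = ωL = 232 Ω
X_C = 1/(ωC) = 1280 Ω
Net reactance X = X_L − X_C = -1050 Ω
Z = − j1050 Ω
|Z| = √(0² + 1050²) = 1050 Ω
I = V/|Z| = 3.3/1050 = 3.14 mA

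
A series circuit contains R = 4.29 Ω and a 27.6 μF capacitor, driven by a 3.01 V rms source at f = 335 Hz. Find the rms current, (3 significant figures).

170 mA

ω = 2πf = 2105 rad/s
X_C = 1/(ωC) = 17.2 Ω
Z = 4.29 − j17.2 Ω
|Z| = √(4.29² + 17.2²) = 17.7 Ω
I = V/|Z| = 3.01/17.7 = 170 mA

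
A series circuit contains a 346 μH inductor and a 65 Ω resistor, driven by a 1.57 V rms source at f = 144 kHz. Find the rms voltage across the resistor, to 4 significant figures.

0.3192 V

ω = 2πf = 904800 rad/s
X_L = ωL = 313.1 Ω
Z = 65.00 + j313.1 Ω
|Z| = √(65.00² + 313.1²) = 319.7 Ω
I = V/|Z| = 4.910 mA
V_R = I·|Z_R| = 0.004910 × 65.00 = 0.3192 V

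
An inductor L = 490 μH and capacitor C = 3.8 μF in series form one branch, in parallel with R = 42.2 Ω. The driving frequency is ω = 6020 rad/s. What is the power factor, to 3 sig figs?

0.695

X_L = ωL = 2.95 Ω
X_C = 1/(ωC) = 43.7 Ω
Branch 1: Z₁ = R = 42.2 Ω
Branch 2 (series LC): Z₂ = j(X_L − X_C) = −j40.8 Ω
Parallel: Z = Z₁Z₂/(Z₁+Z₂), |Z| = 29.3 Ω, ∠Z = -46.0°
cos φ = cos(-46.0°) = 0.695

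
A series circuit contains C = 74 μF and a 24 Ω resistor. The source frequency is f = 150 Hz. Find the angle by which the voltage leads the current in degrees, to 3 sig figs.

-30.9°

ω = 2πf = 942.5 rad/s
X_C = 1/(ωC) = 14.3 Ω
Z = 24.0 − j14.3 Ω
|Z| = √(24.0² + 14.3²) = 28.0 Ω
∠Z = arctan(-14.3/24.0) = -30.9°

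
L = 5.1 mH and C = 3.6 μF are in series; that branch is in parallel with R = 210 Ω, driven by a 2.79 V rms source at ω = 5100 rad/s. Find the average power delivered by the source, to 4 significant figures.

X_L = ωL = 26.01 Ω
X_C = 1/(ωC) = 54.47 Ω
Branch 1: Z₁ = R = 210.0 Ω
Branch 2 (series LC): Z₂ = j(X_L − X_C) = −j28.46 Ω
Parallel: Z = Z₁Z₂/(Z₁+Z₂), |Z| = 28.20 Ω, ∠Z = -82.28°
I = V/|Z| = 98.94 mA
P = VI cos φ = 2.79 × 0.09894 × cos(-82.28°) = 37.07 mW

37.07 mW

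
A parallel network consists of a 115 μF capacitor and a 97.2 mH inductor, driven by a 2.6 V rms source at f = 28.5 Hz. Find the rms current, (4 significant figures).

ω = 2πf = 179.1 rad/s
X_L = ωL = 17.41 Ω
X_C = 1/(ωC) = 48.56 Ω
Parallel: admittances add. Y = 1/(jωL) + jωC
Y = (0 − j0.03686) S
|Y| = 0.03686 S → |Z| = 1/|Y| = 27.13 Ω, ∠Z = −∠Y = 90.00°
I = V/|Z| = 2.6/27.13 = 95.83 mA

95.83 mA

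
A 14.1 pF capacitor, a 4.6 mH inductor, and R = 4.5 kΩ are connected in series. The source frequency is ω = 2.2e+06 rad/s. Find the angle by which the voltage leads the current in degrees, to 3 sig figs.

-78.5°

X_L = ωL = 10100 Ω
X_C = 1/(ωC) = 32200 Ω
Net reactance X = X_L − X_C = -22100 Ω
Z = 4500 − j22100 Ω
|Z| = √(4500² + 22100²) = 22600 Ω
∠Z = arctan(-22100/4500) = -78.5°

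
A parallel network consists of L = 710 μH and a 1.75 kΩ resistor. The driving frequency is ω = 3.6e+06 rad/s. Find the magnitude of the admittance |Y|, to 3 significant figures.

693 μS

X_L = ωL = 2560 Ω
Parallel: admittances add. Y = 1/R + 1/(jωL)
Y = (0.000571 − j0.000391) S
|Y| = 0.000693 S → |Z| = 1/|Y| = 1440 Ω, ∠Z = −∠Y = 34.4°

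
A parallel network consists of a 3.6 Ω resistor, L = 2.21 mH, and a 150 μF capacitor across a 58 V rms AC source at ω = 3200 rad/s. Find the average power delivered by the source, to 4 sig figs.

X_L = ωL = 7.072 Ω
X_C = 1/(ωC) = 2.083 Ω
Parallel: admittances add. Y = 1/R + 1/(jωL) + jωC
Y = (0.2778 + j0.3386) S
|Y| = 0.4380 S → |Z| = 1/|Y| = 2.283 Ω, ∠Z = −∠Y = -50.64°
I = V/|Z| = 25.40 A
P = VI cos φ = 58 × 25.40 × cos(-50.64°) = 934.4 W

934.4 W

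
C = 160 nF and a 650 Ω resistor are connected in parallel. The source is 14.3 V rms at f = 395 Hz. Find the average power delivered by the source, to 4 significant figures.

ω = 2πf = 2482 rad/s
X_C = 1/(ωC) = 2518 Ω
Parallel: admittances add. Y = 1/R + jωC
Y = (0.001538 + j0.0003971) S
|Y| = 0.001589 S → |Z| = 1/|Y| = 629.4 Ω, ∠Z = −∠Y = -14.47°
I = V/|Z| = 22.72 mA
P = VI cos φ = 14.3 × 0.02272 × cos(-14.47°) = 314.6 mW

314.6 mW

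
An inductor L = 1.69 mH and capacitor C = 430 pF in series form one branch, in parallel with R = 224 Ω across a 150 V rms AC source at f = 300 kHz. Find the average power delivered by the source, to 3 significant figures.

ω = 2πf = 1.885e+06 rad/s
X_L = ωL = 3190 Ω
X_C = 1/(ωC) = 1230 Ω
Branch 1: Z₁ = R = 224 Ω
Branch 2 (series LC): Z₂ = j(X_L − X_C) = j1950 Ω
Parallel: Z = Z₁Z₂/(Z₁+Z₂), |Z| = 223 Ω, ∠Z = 6.55°
I = V/|Z| = 674 mA
P = VI cos φ = 150 × 0.674 × cos(6.55°) = 100 W

100 W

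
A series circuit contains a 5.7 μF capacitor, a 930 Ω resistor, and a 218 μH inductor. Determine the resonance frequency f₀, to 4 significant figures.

ω₀ = 1/√(LC) = 1/√(0.000218 × 5.7e-06) = 28370 rad/s
f₀ = ω₀/(2π) = 4.515 kHz

4.515 kHz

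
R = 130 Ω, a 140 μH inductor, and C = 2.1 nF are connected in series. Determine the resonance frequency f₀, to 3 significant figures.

ω₀ = 1/√(LC) = 1/√(0.00014 × 2.1e-09) = 1.844e+06 rad/s
f₀ = ω₀/(2π) = 294 kHz

294 kHz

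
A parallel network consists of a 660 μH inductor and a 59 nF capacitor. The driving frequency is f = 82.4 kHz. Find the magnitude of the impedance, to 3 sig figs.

36.2 Ω

ω = 2πf = 517700 rad/s
X_L = ωL = 342 Ω
X_C = 1/(ωC) = 32.7 Ω
Parallel: admittances add. Y = 1/(jωL) + jωC
Y = (0 + j0.0276) S
|Y| = 0.0276 S → |Z| = 1/|Y| = 36.2 Ω, ∠Z = −∠Y = -90.0°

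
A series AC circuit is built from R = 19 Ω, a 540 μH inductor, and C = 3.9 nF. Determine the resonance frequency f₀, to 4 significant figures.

109.7 kHz

ω₀ = 1/√(LC) = 1/√(0.00054 × 3.9e-09) = 689100 rad/s
f₀ = ω₀/(2π) = 109.7 kHz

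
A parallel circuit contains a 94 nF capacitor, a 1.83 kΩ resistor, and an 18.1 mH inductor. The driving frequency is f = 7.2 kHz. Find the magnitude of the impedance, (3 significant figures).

ω = 2πf = 45240 rad/s
X_L = ωL = 819 Ω
X_C = 1/(ωC) = 235 Ω
Parallel: admittances add. Y = 1/R + 1/(jωL) + jωC
Y = (0.000546 + j0.00303) S
|Y| = 0.00308 S → |Z| = 1/|Y| = 325 Ω, ∠Z = −∠Y = -79.8°

325 Ω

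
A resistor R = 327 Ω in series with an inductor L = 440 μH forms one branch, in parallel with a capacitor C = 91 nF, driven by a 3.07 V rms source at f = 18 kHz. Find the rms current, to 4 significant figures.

31.56 mA

ω = 2πf = 113100 rad/s
X_L = ωL = 49.76 Ω
X_C = 1/(ωC) = 97.16 Ω
Branch 1 (R+jX_L): Z₁ = 327.0 + j49.76 Ω, |Z₁| = 330.8 Ω
Branch 2 (−jX_C): Z₂ = −j97.16 Ω
Parallel: Z = Z₁Z₂/(Z₁+Z₂), |Z| = 97.27 Ω, ∠Z = -73.10°
I = V/|Z| = 3.07/97.27 = 31.56 mA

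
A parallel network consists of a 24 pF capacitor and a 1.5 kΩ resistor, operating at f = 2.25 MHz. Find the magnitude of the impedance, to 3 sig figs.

ω = 2πf = 1.414e+07 rad/s
X_C = 1/(ωC) = 2950 Ω
Parallel: admittances add. Y = 1/R + jωC
Y = (0.000667 + j0.000339) S
|Y| = 0.000748 S → |Z| = 1/|Y| = 1340 Ω, ∠Z = −∠Y = -27.0°

1340 Ω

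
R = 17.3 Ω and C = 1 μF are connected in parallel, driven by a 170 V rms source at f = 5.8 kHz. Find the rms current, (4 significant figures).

ω = 2πf = 36440 rad/s
X_C = 1/(ωC) = 27.44 Ω
Parallel: admittances add. Y = 1/R + jωC
Y = (0.05780 + j0.03644) S
|Y| = 0.06833 S → |Z| = 1/|Y| = 14.63 Ω, ∠Z = −∠Y = -32.23°
I = V/|Z| = 170/14.63 = 11.62 A

11.62 A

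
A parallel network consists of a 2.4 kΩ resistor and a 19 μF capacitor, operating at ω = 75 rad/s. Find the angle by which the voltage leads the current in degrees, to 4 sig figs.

X_C = 1/(ωC) = 701.8 Ω
Parallel: admittances add. Y = 1/R + jωC
Y = (0.0004167 + j0.001425) S
|Y| = 0.001485 S → |Z| = 1/|Y| = 673.6 Ω, ∠Z = −∠Y = -73.70°

-73.70°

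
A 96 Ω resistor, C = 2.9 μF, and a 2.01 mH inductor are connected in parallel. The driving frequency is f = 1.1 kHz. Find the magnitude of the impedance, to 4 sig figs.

ω = 2πf = 6912 rad/s
X_L = ωL = 13.89 Ω
X_C = 1/(ωC) = 49.89 Ω
Parallel: admittances add. Y = 1/R + 1/(jωL) + jωC
Y = (0.01042 − j0.05194) S
|Y| = 0.05297 S → |Z| = 1/|Y| = 18.88 Ω, ∠Z = −∠Y = 78.66°

18.88 Ω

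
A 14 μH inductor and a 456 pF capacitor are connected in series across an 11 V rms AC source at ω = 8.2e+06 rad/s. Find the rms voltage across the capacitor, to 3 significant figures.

X_L = ωL = 115 Ω
X_C = 1/(ωC) = 267 Ω
Net reactance X = X_L − X_C = -153 Ω
Z = − j153 Ω
|Z| = √(0² + 153²) = 153 Ω
I = V/|Z| = 72.1 mA
V_C = I·|Z_C| = 0.0721 × 267 = 19.3 V

19.3 V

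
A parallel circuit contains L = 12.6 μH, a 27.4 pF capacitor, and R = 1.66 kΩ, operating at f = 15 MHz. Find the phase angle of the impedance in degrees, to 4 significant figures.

-70.91°

ω = 2πf = 9.425e+07 rad/s
X_L = ωL = 1188 Ω
X_C = 1/(ωC) = 387.2 Ω
Parallel: admittances add. Y = 1/R + 1/(jωL) + jωC
Y = (0.0006024 + j0.001740) S
|Y| = 0.001842 S → |Z| = 1/|Y| = 543.0 Ω, ∠Z = −∠Y = -70.91°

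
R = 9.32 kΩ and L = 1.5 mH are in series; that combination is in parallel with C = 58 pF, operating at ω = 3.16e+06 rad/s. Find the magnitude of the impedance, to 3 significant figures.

6100 Ω

X_L = ωL = 4740 Ω
X_C = 1/(ωC) = 5460 Ω
Branch 1 (R+jX_L): Z₁ = 9320 + j4740 Ω, |Z₁| = 10500 Ω
Branch 2 (−jX_C): Z₂ = −j5460 Ω
Parallel: Z = Z₁Z₂/(Z₁+Z₂), |Z| = 6100 Ω, ∠Z = -58.6°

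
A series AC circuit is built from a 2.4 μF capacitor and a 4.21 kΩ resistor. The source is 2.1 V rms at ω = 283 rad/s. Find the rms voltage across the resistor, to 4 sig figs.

1.982 V

X_C = 1/(ωC) = 1472 Ω
Z = 4210 − j1472 Ω
|Z| = √(4210² + 1472²) = 4460 Ω
I = V/|Z| = 470.8 μA
V_R = I·|Z_R| = 0.0004708 × 4210 = 1.982 V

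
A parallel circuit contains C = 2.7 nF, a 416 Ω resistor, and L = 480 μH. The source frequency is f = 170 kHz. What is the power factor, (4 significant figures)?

0.9322

ω = 2πf = 1.068e+06 rad/s
X_L = ωL = 512.7 Ω
X_C = 1/(ωC) = 346.7 Ω
Parallel: admittances add. Y = 1/R + 1/(jωL) + jωC
Y = (0.002404 + j0.0009336) S
|Y| = 0.002579 S → |Z| = 1/|Y| = 387.8 Ω, ∠Z = −∠Y = -21.22°
cos φ = cos(-21.22°) = 0.9322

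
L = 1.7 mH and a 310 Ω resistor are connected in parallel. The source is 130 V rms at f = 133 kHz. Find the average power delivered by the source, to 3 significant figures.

ω = 2πf = 835700 rad/s
X_L = ωL = 1420 Ω
Parallel: admittances add. Y = 1/R + 1/(jωL)
Y = (0.00323 − j0.000704) S
|Y| = 0.00330 S → |Z| = 1/|Y| = 303 Ω, ∠Z = −∠Y = 12.3°
I = V/|Z| = 429 mA
P = VI cos φ = 130 × 0.429 × cos(12.3°) = 54.5 W

54.5 W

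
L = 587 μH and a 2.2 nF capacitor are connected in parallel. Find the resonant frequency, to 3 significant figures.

140 kHz

ω₀ = 1/√(LC) = 1/√(0.000587 × 2.2e-09) = 880000 rad/s
f₀ = ω₀/(2π) = 140 kHz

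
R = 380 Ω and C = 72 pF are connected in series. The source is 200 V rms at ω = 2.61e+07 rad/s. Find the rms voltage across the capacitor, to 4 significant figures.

X_C = 1/(ωC) = 532.1 Ω
Z = 380.0 − j532.1 Ω
|Z| = √(380.0² + 532.1²) = 653.9 Ω
I = V/|Z| = 305.9 mA
V_C = I·|Z_C| = 0.3059 × 532.1 = 162.8 V

162.8 V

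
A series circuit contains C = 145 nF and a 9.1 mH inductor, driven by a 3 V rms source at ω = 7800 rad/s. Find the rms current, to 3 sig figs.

X_L = ωL = 71.0 Ω
X_C = 1/(ωC) = 884 Ω
Net reactance X = X_L − X_C = -813 Ω
Z = − j813 Ω
|Z| = √(0² + 813²) = 813 Ω
I = V/|Z| = 3/813 = 3.69 mA

3.69 mA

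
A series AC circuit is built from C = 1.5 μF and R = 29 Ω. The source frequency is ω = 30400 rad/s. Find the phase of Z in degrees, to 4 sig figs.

-37.10°

X_C = 1/(ωC) = 21.93 Ω
Z = 29.00 − j21.93 Ω
|Z| = √(29.00² + 21.93²) = 36.36 Ω
∠Z = arctan(-21.93/29.00) = -37.10°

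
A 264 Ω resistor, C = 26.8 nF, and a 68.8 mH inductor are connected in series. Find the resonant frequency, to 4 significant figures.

ω₀ = 1/√(LC) = 1/√(0.0688 × 2.68e-08) = 23290 rad/s
f₀ = ω₀/(2π) = 3.706 kHz

3.706 kHz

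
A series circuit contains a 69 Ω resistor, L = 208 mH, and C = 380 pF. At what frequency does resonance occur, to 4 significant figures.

ω₀ = 1/√(LC) = 1/√(0.208 × 3.8e-10) = 112500 rad/s
f₀ = ω₀/(2π) = 17.90 kHz

17.90 kHz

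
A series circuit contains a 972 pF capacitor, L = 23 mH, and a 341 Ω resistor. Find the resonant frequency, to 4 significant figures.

ω₀ = 1/√(LC) = 1/√(0.023 × 9.72e-10) = 211500 rad/s
f₀ = ω₀/(2π) = 33.66 kHz

33.66 kHz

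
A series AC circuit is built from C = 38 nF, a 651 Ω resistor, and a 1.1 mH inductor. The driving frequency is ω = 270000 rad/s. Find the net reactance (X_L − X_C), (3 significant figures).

X_L = ωL = 297 Ω
X_C = 1/(ωC) = 97.5 Ω
X = 297 − 97.5 = 200 Ω

200 Ω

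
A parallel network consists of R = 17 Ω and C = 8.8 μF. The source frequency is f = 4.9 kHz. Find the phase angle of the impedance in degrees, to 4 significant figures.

-77.75°

ω = 2πf = 30790 rad/s
X_C = 1/(ωC) = 3.691 Ω
Parallel: admittances add. Y = 1/R + jωC
Y = (0.05882 + j0.2709) S
|Y| = 0.2772 S → |Z| = 1/|Y| = 3.607 Ω, ∠Z = −∠Y = -77.75°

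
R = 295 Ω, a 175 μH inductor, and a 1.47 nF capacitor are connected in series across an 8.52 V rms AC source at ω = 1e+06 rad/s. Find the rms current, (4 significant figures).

X_L = ωL = 175.0 Ω
X_C = 1/(ωC) = 680.3 Ω
Net reactance X = X_L − X_C = -505.3 Ω
Z = 295.0 − j505.3 Ω
|Z| = √(295.0² + 505.3²) = 585.1 Ω
I = V/|Z| = 8.52/585.1 = 14.56 mA

14.56 mA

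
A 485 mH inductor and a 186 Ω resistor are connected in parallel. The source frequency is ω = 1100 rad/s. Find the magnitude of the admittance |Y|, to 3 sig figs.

5.69 mS

X_L = ωL = 534 Ω
Parallel: admittances add. Y = 1/R + 1/(jωL)
Y = (0.00538 − j0.00187) S
|Y| = 0.00569 S → |Z| = 1/|Y| = 176 Ω, ∠Z = −∠Y = 19.2°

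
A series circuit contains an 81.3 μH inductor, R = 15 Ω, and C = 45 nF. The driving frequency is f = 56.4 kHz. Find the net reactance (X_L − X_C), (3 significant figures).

-33.9 Ω

ω = 2πf = 354400 rad/s
X_L = ωL = 28.8 Ω
X_C = 1/(ωC) = 62.7 Ω
X = 28.8 − 62.7 = -33.9 Ω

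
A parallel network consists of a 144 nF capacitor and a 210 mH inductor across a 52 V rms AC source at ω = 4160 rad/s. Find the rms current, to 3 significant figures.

X_L = ωL = 874 Ω
X_C = 1/(ωC) = 1670 Ω
Parallel: admittances add. Y = 1/(jωL) + jωC
Y = (0 − j0.000546) S
|Y| = 0.000546 S → |Z| = 1/|Y| = 1830 Ω, ∠Z = −∠Y = 90.0°
I = V/|Z| = 52/1830 = 28.4 mA

28.4 mA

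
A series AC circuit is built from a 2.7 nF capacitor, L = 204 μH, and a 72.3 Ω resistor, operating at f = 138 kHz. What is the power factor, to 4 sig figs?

ω = 2πf = 867100 rad/s
X_L = ωL = 176.9 Ω
X_C = 1/(ωC) = 427.1 Ω
Net reactance X = X_L − X_C = -250.3 Ω
Z = 72.30 − j250.3 Ω
|Z| = √(72.30² + 250.3²) = 260.5 Ω
∠Z = arctan(-250.3/72.30) = -73.89°
cos φ = cos(-73.89°) = 0.2775

0.2775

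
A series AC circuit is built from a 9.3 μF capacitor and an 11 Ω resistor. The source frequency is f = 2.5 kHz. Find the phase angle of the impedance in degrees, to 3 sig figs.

-31.9°

ω = 2πf = 15710 rad/s
X_C = 1/(ωC) = 6.85 Ω
Z = 11.0 − j6.85 Ω
|Z| = √(11.0² + 6.85²) = 13.0 Ω
∠Z = arctan(-6.85/11.0) = -31.9°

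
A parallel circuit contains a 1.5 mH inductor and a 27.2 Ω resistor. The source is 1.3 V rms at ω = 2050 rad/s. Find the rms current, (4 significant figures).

X_L = ωL = 3.075 Ω
Parallel: admittances add. Y = 1/R + 1/(jωL)
Y = (0.03676 − j0.3252) S
|Y| = 0.3273 S → |Z| = 1/|Y| = 3.056 Ω, ∠Z = −∠Y = 83.55°
I = V/|Z| = 1.3/3.056 = 425.5 mA

425.5 mA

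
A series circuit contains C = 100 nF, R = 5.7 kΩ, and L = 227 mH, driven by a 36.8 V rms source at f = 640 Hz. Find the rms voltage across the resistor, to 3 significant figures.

35.5 V

ω = 2πf = 4021 rad/s
X_L = ωL = 913 Ω
X_C = 1/(ωC) = 2490 Ω
Net reactance X = X_L − X_C = -1570 Ω
Z = 5700 − j1570 Ω
|Z| = √(5700² + 1570²) = 5910 Ω
I = V/|Z| = 6.22 mA
V_R = I·|Z_R| = 0.00622 × 5700 = 35.5 V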